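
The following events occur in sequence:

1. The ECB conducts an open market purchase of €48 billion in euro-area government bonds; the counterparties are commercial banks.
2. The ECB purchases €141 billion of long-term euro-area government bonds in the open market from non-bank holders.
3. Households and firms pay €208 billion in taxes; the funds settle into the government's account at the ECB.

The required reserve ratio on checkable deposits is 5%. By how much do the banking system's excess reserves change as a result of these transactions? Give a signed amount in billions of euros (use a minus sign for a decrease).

-€15.65 billion

OMO purchase (from banks) €48 billion: reserves +€48B, deposits 0.
Asset purchase (from non-banks) €141 billion: reserves +€141B, deposits +€141B.
Government account inflow €208 billion: reserves −€208B, deposits −€208B.
Totals: Δreserves = −€19B, Δdeposits = −€67B.
Δrequired reserves = 5% × −€67B = −€3.35B.
Δexcess reserves = Δreserves − Δrequired = −€19B − (−€3.35B) = -€15.65 billion.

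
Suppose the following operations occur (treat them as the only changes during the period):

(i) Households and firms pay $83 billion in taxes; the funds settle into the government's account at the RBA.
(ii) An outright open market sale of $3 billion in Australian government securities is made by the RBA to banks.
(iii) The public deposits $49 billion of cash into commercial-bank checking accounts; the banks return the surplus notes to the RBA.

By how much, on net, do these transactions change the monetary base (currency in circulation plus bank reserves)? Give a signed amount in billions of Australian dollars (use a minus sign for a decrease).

-$86 billion

RBA balance sheet:
  Assets:      Securities −$3B
  Liabilities: Bank reserves −$37B, Currency in circulation −$49B, Government deposits +$83B
Monetary base = currency + reserves: −$49B + (−$37B) = -$86 billion.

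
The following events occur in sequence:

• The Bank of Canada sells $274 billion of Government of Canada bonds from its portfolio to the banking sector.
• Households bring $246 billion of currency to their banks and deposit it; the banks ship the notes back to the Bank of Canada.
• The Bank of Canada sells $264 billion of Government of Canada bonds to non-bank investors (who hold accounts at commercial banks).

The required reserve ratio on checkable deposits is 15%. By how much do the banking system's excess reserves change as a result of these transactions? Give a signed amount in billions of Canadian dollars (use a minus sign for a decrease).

-$289.3 billion

OMO sale (to banks) $274 billion: reserves −$274B, deposits 0.
Currency deposit $246 billion: reserves +$246B, deposits +$246B.
Asset sale (to non-banks) $264 billion: reserves −$264B, deposits −$264B.
Totals: Δreserves = −$292B, Δdeposits = −$18B.
Δrequired reserves = 15% × −$18B = −$2.7B.
Δexcess reserves = Δreserves − Δrequired = −$292B − (−$2.7B) = -$289.3 billion.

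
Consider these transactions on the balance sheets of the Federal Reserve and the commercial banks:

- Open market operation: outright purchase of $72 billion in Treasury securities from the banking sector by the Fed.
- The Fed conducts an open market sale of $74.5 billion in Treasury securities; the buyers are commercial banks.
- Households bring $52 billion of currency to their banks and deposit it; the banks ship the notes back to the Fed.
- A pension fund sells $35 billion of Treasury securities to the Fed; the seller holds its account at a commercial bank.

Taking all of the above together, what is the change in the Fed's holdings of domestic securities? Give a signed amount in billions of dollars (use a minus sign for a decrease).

+$32.5 billion

OMO purchase (from banks) $72 billion: securities added to the Fed's portfolio → +$72B.
OMO sale (to banks) $74.5 billion: securities removed from the Fed's portfolio → −$74.5B.
Currency deposit $52 billion: the Fed's securities portfolio is untouched → 0.
Asset purchase (from non-banks) $35 billion: securities added to the Fed's portfolio → +$35B.
Net: 72 − 74.5 + 0 + 35 = +$32.5 billion.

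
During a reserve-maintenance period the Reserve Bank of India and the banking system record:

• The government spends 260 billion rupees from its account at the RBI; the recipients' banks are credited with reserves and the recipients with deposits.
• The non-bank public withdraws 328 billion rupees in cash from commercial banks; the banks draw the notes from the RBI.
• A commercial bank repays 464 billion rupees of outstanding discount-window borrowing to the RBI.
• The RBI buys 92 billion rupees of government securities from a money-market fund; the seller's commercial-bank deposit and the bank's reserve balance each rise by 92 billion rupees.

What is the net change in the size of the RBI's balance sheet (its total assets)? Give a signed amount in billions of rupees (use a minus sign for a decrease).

RBI balance sheet:
  Assets:      Securities +92B, Loans to banks −464B
  Liabilities: Bank reserves −440B, Currency in circulation +328B, Government deposits −260B
Change in total RBI assets = -372 billion.

-372 billion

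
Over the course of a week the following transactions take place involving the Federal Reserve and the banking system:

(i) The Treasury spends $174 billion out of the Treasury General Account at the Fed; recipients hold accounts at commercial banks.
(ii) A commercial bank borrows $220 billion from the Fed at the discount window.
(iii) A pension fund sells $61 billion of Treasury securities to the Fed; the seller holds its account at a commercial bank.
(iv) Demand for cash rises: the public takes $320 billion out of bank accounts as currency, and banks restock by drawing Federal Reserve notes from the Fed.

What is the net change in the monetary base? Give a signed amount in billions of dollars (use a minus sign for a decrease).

Fed balance sheet:
  Assets:      Securities +$61B, Loans to banks +$220B
  Liabilities: Bank reserves +$135B, Currency in circulation +$320B, Government deposits −$174B
Commercial banking system:
  Assets:      Reserves at CB +$135B
  Liabilities: Checkable deposits −$85B, Borrowings from CB +$220B
Monetary base = currency + reserves: +$320B + (+$135B) = +$455 billion.

+$455 billion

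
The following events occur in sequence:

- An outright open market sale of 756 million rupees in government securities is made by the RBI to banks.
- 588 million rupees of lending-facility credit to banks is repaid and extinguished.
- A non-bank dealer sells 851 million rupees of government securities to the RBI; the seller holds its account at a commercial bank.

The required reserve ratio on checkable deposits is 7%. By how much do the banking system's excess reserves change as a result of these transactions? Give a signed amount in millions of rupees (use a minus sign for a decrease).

-552.57 million

OMO sale (to banks) 756 million rupees: reserves −756M, deposits 0.
Discount-window repayment 588 million rupees: reserves −588M, deposits 0.
Asset purchase (from non-banks) 851 million rupees: reserves +851M, deposits +851M.
Totals: Δreserves = −493M, Δdeposits = +851M.
Δrequired reserves = 7% × +851M = +59.57M.
Δexcess reserves = Δreserves − Δrequired = −493M − (+59.57M) = -552.57 million.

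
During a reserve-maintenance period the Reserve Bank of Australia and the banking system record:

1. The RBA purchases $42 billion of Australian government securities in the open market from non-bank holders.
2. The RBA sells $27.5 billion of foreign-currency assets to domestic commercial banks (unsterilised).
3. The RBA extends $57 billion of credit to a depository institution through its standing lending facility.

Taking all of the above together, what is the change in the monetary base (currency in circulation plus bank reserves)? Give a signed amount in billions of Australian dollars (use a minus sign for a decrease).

RBA balance sheet:
  Assets:      Securities +$42B, Loans to banks +$57B, Foreign assets −$27.5B
  Liabilities: Bank reserves +$71.5B
Monetary base = currency + reserves: 0 + (+$71.5B) = +$71.5 billion.

+$71.5 billion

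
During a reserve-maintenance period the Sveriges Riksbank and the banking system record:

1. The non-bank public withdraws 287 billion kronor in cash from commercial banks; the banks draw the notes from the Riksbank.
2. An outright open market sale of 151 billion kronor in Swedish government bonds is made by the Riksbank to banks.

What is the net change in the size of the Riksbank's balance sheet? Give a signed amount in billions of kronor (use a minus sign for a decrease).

-151 billion

Currency withdrawal 287 billion kronor: only the composition of liabilities changes → 0.
OMO sale (to banks) 151 billion kronor: a Riksbank asset is shed → −151B.
Net: 0 − 151 = -151 billion.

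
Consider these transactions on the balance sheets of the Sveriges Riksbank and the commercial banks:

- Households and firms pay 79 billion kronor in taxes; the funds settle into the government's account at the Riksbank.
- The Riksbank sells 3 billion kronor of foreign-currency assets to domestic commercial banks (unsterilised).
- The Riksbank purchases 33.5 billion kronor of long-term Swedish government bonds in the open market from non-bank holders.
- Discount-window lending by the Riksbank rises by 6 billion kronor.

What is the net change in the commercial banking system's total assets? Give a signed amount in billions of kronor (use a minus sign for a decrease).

Riksbank balance sheet:
  Assets:      Securities +33.5B, Loans to banks +6B, Foreign assets −3B
  Liabilities: Bank reserves −42.5B, Government deposits +79B
Commercial banking system:
  Assets:      Reserves at CB −42.5B, Foreign assets +3B
  Liabilities: Checkable deposits −45.5B, Borrowings from CB +6B
Change in total bank assets = -39.5 billion.

-39.5 billion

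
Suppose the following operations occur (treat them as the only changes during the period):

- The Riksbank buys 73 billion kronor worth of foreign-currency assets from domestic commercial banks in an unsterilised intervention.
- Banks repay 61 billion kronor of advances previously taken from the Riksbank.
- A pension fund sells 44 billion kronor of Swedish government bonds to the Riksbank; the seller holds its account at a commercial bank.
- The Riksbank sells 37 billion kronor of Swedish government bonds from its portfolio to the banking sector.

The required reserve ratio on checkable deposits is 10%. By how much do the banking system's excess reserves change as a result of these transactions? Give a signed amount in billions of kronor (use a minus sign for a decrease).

FX purchase 73 billion kronor: reserves +73B, deposits 0.
Discount-window repayment 61 billion kronor: reserves −61B, deposits 0.
Asset purchase (from non-banks) 44 billion kronor: reserves +44B, deposits +44B.
OMO sale (to banks) 37 billion kronor: reserves −37B, deposits 0.
Totals: Δreserves = +19B, Δdeposits = +44B.
Δrequired reserves = 10% × +44B = +4.4B.
Δexcess reserves = Δreserves − Δrequired = +19B − (+4.4B) = +14.6 billion.

+14.6 billion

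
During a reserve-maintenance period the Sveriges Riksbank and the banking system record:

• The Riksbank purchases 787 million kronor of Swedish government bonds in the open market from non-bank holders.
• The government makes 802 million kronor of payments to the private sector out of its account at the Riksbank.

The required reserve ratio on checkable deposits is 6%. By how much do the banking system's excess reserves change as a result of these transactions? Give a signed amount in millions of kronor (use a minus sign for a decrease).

Asset purchase (from non-banks) 787 million kronor: reserves +787M, deposits +787M.
Government spending 802 million kronor: reserves +802M, deposits +802M.
Totals: Δreserves = +1589M, Δdeposits = +1589M.
Δrequired reserves = 6% × +1589M = +95.34M.
Δexcess reserves = Δreserves − Δrequired = +1589M − (+95.34M) = +1493.66 million.

+1493.66 million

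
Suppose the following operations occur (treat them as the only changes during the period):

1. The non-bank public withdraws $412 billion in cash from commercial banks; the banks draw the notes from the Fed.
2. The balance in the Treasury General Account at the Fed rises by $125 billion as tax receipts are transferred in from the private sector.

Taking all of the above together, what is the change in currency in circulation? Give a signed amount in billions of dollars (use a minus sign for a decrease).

Fed balance sheet:
  Assets:      no change
  Liabilities: Bank reserves −$537B, Currency in circulation +$412B, Government deposits +$125B
Commercial banking system:
  Assets:      Reserves at CB −$537B
  Liabilities: Checkable deposits −$537B
So the change in currency in circulation is +$412 billion.

+$412 billion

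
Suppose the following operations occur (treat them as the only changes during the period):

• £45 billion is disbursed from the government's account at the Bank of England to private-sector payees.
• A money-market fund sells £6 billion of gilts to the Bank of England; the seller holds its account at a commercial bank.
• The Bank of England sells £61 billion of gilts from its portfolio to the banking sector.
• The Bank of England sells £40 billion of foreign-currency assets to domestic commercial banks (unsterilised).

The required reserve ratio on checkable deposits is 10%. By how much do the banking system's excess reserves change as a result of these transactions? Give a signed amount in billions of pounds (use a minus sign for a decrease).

Government spending £45 billion: reserves +£45B, deposits +£45B.
Asset purchase (from non-banks) £6 billion: reserves +£6B, deposits +£6B.
OMO sale (to banks) £61 billion: reserves −£61B, deposits 0.
FX sale £40 billion: reserves −£40B, deposits 0.
Totals: Δreserves = −£50B, Δdeposits = +£51B.
Δrequired reserves = 10% × +£51B = +£5.1B.
Δexcess reserves = Δreserves − Δrequired = −£50B − (+£5.1B) = -£55.1 billion.

-£55.1 billion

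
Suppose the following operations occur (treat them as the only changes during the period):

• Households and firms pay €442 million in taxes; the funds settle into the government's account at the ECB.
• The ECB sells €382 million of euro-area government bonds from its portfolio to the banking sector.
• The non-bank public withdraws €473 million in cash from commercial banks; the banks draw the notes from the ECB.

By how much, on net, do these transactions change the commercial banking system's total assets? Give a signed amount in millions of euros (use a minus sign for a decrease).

ECB balance sheet:
  Assets:      Securities −€382M
  Liabilities: Bank reserves −€1297M, Currency in circulation +€473M, Government deposits +€442M
Commercial banking system:
  Assets:      Reserves at CB −€1297M, Securities +€382M
  Liabilities: Checkable deposits −€915M
Change in total bank assets = -€915 million.

-€915 million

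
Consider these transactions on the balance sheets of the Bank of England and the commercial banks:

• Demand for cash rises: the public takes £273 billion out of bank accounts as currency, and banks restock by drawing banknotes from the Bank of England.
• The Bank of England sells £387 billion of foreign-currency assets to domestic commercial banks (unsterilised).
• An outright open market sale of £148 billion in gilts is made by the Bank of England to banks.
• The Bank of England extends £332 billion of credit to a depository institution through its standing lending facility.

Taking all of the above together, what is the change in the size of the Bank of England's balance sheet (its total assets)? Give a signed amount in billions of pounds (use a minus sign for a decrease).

-£203 billion

Bank of England balance sheet:
  Assets:      Securities −£148B, Loans to banks +£332B, Foreign assets −£387B
  Liabilities: Bank reserves −£476B, Currency in circulation +£273B
Change in total Bank of England assets = -£203 billion.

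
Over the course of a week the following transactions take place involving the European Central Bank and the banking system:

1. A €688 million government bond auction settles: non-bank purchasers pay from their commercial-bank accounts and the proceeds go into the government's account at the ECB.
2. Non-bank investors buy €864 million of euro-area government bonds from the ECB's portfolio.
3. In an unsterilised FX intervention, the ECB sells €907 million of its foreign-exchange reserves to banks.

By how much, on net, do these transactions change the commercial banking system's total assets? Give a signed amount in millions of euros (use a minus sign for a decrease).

Government account inflow €688 million: bank balance sheets shrink → −€688M.
Asset sale (to non-banks) €864 million: bank balance sheets shrink → −€864M.
FX sale €907 million: just an asset swap on bank balance sheets → 0.
Net: −688 − 864 + 0 = -€1552 million.

-€1552 million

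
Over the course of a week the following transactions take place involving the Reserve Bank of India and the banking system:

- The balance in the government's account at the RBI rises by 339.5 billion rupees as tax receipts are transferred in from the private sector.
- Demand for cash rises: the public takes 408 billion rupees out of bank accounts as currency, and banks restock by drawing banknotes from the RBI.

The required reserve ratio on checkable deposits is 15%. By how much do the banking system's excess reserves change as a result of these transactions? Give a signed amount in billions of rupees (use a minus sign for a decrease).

-635.375 billion

Government account inflow 339.5 billion rupees: reserves −339.5B, deposits −339.5B.
Currency withdrawal 408 billion rupees: reserves −408B, deposits −408B.
Totals: Δreserves = −747.5B, Δdeposits = −747.5B.
Δrequired reserves = 15% × −747.5B = −112.125B.
Δexcess reserves = Δreserves − Δrequired = −747.5B − (−112.125B) = -635.375 billion.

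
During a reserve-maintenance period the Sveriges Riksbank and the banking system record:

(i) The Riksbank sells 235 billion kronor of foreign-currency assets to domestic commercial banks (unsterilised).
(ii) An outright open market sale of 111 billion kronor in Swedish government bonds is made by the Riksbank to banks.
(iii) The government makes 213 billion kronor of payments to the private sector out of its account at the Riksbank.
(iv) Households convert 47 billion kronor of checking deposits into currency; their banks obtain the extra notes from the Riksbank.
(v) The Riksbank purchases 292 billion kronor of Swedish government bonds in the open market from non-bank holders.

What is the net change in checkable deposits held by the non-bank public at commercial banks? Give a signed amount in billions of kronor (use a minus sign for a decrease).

FX sale 235 billion kronor: the counterparty is a bank, so public deposits are unchanged → 0.
OMO sale (to banks) 111 billion kronor: the counterparty is a bank, so public deposits are unchanged → 0.
Government spending 213 billion kronor: non-bank counterparties' bank balances rise → +213B.
Currency withdrawal 47 billion kronor: non-bank counterparties' bank balances fall → −47B.
Asset purchase (from non-banks) 292 billion kronor: non-bank counterparties' bank balances rise → +292B.
Net: 0 + 0 + 213 − 47 + 292 = +458 billion.

+458 billion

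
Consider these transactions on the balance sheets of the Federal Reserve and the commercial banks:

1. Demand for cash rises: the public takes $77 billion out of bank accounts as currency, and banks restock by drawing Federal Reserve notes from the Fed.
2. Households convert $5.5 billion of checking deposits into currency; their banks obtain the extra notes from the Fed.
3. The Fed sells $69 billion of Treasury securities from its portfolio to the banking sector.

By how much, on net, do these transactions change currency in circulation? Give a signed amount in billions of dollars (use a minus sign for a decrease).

+$82.5 billion

Fed balance sheet:
  Assets:      Securities −$69B
  Liabilities: Bank reserves −$151.5B, Currency in circulation +$82.5B
So the change in currency in circulation is +$82.5 billion.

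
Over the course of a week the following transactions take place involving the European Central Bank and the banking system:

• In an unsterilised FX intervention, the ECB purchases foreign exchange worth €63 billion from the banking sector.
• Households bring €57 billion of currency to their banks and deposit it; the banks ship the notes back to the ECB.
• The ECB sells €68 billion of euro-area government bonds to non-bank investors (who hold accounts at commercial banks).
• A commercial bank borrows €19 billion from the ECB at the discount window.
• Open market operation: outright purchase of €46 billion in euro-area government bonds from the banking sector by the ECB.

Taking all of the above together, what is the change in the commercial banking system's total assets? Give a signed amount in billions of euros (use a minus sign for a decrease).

+€8 billion

FX purchase €63 billion: just an asset swap on bank balance sheets → 0.
Currency deposit €57 billion: bank balance sheets expand → +€57B.
Asset sale (to non-banks) €68 billion: bank balance sheets shrink → −€68B.
Discount-window loan €19 billion: bank balance sheets expand → +€19B.
OMO purchase (from banks) €46 billion: just an asset swap on bank balance sheets → 0.
Net: 0 + 57 − 68 + 19 + 0 = +€8 billion.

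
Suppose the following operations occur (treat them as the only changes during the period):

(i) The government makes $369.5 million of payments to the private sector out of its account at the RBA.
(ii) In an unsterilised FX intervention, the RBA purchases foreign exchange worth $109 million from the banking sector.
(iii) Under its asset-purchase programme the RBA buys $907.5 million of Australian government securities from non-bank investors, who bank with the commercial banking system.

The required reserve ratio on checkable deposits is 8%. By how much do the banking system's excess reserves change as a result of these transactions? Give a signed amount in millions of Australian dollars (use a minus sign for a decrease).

Government spending $369.5 million: reserves +$369.5M, deposits +$369.5M.
FX purchase $109 million: reserves +$109M, deposits 0.
Asset purchase (from non-banks) $907.5 million: reserves +$907.5M, deposits +$907.5M.
Totals: Δreserves = +$1386M, Δdeposits = +$1277M.
Δrequired reserves = 8% × +$1277M = +$102.16M.
Δexcess reserves = Δreserves − Δrequired = +$1386M − (+$102.16M) = +$1283.84 million.

+$1283.84 million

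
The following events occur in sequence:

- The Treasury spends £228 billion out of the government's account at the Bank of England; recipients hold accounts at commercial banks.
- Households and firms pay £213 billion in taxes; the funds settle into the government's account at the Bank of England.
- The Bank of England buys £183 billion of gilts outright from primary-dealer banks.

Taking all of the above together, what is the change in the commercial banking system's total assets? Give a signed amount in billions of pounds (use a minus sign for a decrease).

+£15 billion

Government spending £228 billion: bank balance sheets expand → +£228B.
Government account inflow £213 billion: bank balance sheets shrink → −£213B.
OMO purchase (from banks) £183 billion: just an asset swap on bank balance sheets → 0.
Net: 228 − 213 + 0 = +£15 billion.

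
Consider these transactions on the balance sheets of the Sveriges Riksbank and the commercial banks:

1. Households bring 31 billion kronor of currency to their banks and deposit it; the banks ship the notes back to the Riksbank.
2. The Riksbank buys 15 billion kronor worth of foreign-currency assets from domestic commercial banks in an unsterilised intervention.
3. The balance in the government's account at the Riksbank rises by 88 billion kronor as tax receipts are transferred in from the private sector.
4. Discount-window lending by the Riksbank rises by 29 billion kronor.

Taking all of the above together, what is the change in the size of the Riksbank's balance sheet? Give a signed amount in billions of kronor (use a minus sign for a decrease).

+44 billion

Currency deposit 31 billion kronor: only the composition of liabilities changes → 0.
FX purchase 15 billion kronor: a Riksbank asset is acquired → +15B.
Government account inflow 88 billion kronor: only the composition of liabilities changes → 0.
Discount-window loan 29 billion kronor: a Riksbank asset is acquired → +29B.
Net: 0 + 15 + 0 + 29 = +44 billion.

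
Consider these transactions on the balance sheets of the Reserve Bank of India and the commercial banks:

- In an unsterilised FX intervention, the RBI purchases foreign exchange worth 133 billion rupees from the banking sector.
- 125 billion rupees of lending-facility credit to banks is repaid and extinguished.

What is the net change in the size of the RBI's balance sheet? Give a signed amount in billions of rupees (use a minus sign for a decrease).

RBI balance sheet:
  Assets:      Loans to banks −125B, Foreign assets +133B
  Liabilities: Bank reserves +8B
Commercial banking system:
  Assets:      Reserves at CB +8B, Foreign assets −133B
  Liabilities: Borrowings from CB −125B
Change in total RBI assets = +8 billion.

+8 billion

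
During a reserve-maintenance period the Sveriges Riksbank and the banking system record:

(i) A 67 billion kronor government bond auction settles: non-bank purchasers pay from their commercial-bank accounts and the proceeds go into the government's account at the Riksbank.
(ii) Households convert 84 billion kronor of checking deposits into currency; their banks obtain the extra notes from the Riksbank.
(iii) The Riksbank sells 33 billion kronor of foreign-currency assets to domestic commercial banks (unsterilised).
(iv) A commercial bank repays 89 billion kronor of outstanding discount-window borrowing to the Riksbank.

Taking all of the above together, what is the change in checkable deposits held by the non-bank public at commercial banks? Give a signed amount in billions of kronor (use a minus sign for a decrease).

Riksbank balance sheet:
  Assets:      Loans to banks −89B, Foreign assets −33B
  Liabilities: Bank reserves −273B, Currency in circulation +84B, Government deposits +67B
Commercial banking system:
  Assets:      Reserves at CB −273B, Foreign assets +33B
  Liabilities: Checkable deposits −151B, Borrowings from CB −89B
So the change in checkable deposits held by the non-bank public at commercial banks is -151 billion.

-151 billion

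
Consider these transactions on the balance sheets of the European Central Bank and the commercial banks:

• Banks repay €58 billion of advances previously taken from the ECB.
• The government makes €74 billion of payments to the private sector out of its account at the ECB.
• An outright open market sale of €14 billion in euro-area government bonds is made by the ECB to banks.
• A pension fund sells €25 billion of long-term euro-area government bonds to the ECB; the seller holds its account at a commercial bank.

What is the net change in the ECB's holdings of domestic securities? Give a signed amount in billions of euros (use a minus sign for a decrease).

+€11 billion

ECB balance sheet:
  Assets:      Securities +€11B, Loans to banks −€58B
  Liabilities: Bank reserves +€27B, Government deposits −€74B
Commercial banking system:
  Assets:      Reserves at CB +€27B, Securities +€14B
  Liabilities: Checkable deposits +€99B, Borrowings from CB −€58B
So the change in the ECB's holdings of domestic securities is +€11 billion.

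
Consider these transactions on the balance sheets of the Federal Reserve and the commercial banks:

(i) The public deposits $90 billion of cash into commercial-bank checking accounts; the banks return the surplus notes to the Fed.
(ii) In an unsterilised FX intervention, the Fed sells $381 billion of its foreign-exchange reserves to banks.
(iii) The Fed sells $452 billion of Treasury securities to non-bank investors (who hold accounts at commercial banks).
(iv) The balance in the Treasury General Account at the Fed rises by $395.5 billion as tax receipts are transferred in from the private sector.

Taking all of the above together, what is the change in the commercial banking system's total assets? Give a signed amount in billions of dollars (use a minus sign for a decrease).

Fed balance sheet:
  Assets:      Securities −$452B, Foreign assets −$381B
  Liabilities: Bank reserves −$1138.5B, Currency in circulation −$90B, Government deposits +$395.5B
Commercial banking system:
  Assets:      Reserves at CB −$1138.5B, Foreign assets +$381B
  Liabilities: Checkable deposits −$757.5B
Change in total bank assets = -$757.5 billion.

-$757.5 billion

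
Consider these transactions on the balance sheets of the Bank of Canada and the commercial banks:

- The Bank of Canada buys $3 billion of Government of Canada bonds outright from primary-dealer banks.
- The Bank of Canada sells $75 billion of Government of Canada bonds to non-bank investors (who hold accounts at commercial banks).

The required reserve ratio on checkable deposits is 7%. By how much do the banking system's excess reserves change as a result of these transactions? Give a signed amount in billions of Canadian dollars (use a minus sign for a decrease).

OMO purchase (from banks) $3 billion: reserves +$3B, deposits 0.
Asset sale (to non-banks) $75 billion: reserves −$75B, deposits −$75B.
Totals: Δreserves = −$72B, Δdeposits = −$75B.
Δrequired reserves = 7% × −$75B = −$5.25B.
Δexcess reserves = Δreserves − Δrequired = −$72B − (−$5.25B) = -$66.75 billion.

-$66.75 billion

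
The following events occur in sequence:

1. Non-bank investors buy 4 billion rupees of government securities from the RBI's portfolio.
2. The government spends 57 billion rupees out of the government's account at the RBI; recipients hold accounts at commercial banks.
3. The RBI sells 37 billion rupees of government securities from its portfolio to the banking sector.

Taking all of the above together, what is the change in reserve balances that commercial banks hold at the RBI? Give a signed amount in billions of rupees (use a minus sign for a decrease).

Asset sale (to non-banks) 4 billion rupees: the non-bank buyers' banks settle from reserves → −4B.
Government spending 57 billion rupees: government payments flow into bank reserve accounts → +57B.
OMO sale (to banks) 37 billion rupees: the buying banks pay out of their reserve balances → −37B.
Net: −4 + 57 − 37 = +16 billion.

+16 billion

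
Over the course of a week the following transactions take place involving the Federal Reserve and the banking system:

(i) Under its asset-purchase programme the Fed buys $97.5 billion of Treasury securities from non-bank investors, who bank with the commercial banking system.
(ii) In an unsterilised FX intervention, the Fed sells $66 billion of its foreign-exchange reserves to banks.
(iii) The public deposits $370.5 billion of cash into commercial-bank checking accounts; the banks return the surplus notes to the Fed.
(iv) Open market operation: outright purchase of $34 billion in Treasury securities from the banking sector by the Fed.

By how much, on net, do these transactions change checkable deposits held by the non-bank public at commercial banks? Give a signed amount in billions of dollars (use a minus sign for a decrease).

+$468 billion

Fed balance sheet:
  Assets:      Securities +$131.5B, Foreign assets −$66B
  Liabilities: Bank reserves +$436B, Currency in circulation −$370.5B
Commercial banking system:
  Assets:      Reserves at CB +$436B, Securities −$34B, Foreign assets +$66B
  Liabilities: Checkable deposits +$468B
So the change in checkable deposits held by the non-bank public at commercial banks is +$468 billion.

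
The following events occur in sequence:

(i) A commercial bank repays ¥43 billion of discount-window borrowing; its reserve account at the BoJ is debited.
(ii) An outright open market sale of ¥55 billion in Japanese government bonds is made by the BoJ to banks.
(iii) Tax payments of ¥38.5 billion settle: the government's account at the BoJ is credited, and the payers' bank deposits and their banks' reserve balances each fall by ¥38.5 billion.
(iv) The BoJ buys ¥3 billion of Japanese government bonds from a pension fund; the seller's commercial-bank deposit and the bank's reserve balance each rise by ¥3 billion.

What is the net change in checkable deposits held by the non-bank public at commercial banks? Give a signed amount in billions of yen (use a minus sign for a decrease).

Discount-window repayment ¥43 billion: the counterparty is a bank, so public deposits are unchanged → 0.
OMO sale (to banks) ¥55 billion: the counterparty is a bank, so public deposits are unchanged → 0.
Government account inflow ¥38.5 billion: non-bank counterparties' bank balances fall → −¥38.5B.
Asset purchase (from non-banks) ¥3 billion: non-bank counterparties' bank balances rise → +¥3B.
Net: 0 + 0 − 38.5 + 3 = -¥35.5 billion.

-¥35.5 billion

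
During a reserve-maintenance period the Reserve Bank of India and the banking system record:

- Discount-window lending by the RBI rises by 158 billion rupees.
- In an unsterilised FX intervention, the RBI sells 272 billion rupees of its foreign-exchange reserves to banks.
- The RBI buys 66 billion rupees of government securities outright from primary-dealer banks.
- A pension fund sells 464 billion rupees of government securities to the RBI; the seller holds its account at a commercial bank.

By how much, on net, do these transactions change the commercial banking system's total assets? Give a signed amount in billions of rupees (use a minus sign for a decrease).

RBI balance sheet:
  Assets:      Securities +530B, Loans to banks +158B, Foreign assets −272B
  Liabilities: Bank reserves +416B
Commercial banking system:
  Assets:      Reserves at CB +416B, Securities −66B, Foreign assets +272B
  Liabilities: Checkable deposits +464B, Borrowings from CB +158B
Change in total bank assets = +622 billion.

+622 billion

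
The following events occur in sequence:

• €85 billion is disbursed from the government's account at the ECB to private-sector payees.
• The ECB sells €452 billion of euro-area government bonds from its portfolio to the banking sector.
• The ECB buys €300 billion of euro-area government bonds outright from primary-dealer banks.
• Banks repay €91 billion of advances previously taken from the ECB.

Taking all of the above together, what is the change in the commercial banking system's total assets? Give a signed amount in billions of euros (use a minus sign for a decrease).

Government spending €85 billion: bank balance sheets expand → +€85B.
OMO sale (to banks) €452 billion: just an asset swap on bank balance sheets → 0.
OMO purchase (from banks) €300 billion: just an asset swap on bank balance sheets → 0.
Discount-window repayment €91 billion: bank balance sheets shrink → −€91B.
Net: 85 + 0 + 0 − 91 = -€6 billion.

-€6 billion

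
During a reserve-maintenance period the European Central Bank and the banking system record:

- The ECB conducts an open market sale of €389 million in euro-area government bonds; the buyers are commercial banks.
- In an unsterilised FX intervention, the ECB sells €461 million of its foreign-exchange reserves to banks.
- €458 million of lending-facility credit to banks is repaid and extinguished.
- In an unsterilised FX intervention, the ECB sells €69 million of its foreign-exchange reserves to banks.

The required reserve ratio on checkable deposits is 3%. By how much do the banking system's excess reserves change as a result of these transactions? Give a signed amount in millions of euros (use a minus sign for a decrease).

-€1377 million

OMO sale (to banks) €389 million: reserves −€389M, deposits 0.
FX sale €461 million: reserves −€461M, deposits 0.
Discount-window repayment €458 million: reserves −€458M, deposits 0.
FX sale €69 million: reserves −€69M, deposits 0.
Totals: Δreserves = −€1377M, Δdeposits = 0.
Δrequired reserves = 3% × 0 = 0.
Δexcess reserves = Δreserves − Δrequired = −€1377M − (0) = -€1377 million.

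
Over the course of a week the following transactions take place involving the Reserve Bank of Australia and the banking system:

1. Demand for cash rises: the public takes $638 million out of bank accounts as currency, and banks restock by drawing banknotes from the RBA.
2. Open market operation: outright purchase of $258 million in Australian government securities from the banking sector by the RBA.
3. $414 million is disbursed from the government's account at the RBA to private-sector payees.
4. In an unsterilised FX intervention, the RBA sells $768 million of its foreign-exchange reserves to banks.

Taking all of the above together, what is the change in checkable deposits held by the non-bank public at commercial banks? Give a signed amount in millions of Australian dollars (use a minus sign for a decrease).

RBA balance sheet:
  Assets:      Securities +$258M, Foreign assets −$768M
  Liabilities: Bank reserves −$734M, Currency in circulation +$638M, Government deposits −$414M
Commercial banking system:
  Assets:      Reserves at CB −$734M, Securities −$258M, Foreign assets +$768M
  Liabilities: Checkable deposits −$224M
So the change in checkable deposits held by the non-bank public at commercial banks is -$224 million.

-$224 million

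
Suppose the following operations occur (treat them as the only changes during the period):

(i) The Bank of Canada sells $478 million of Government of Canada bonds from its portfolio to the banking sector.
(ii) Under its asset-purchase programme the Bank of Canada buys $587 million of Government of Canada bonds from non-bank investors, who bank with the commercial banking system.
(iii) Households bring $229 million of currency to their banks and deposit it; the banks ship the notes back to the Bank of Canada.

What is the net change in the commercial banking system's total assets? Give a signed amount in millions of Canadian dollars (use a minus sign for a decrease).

+$816 million

Bank of Canada balance sheet:
  Assets:      Securities +$109M
  Liabilities: Bank reserves +$338M, Currency in circulation −$229M
Commercial banking system:
  Assets:      Reserves at CB +$338M, Securities +$478M
  Liabilities: Checkable deposits +$816M
Change in total bank assets = +$816 million.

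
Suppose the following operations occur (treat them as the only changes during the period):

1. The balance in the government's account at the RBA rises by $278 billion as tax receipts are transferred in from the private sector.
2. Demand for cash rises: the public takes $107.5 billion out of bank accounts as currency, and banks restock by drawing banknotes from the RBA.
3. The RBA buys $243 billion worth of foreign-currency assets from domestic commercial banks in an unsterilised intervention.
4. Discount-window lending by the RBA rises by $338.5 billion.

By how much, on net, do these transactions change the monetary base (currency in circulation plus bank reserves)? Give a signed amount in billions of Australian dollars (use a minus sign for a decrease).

+$303.5 billion

RBA balance sheet:
  Assets:      Loans to banks +$338.5B, Foreign assets +$243B
  Liabilities: Bank reserves +$196B, Currency in circulation +$107.5B, Government deposits +$278B
Monetary base = currency + reserves: +$107.5B + (+$196B) = +$303.5 billion.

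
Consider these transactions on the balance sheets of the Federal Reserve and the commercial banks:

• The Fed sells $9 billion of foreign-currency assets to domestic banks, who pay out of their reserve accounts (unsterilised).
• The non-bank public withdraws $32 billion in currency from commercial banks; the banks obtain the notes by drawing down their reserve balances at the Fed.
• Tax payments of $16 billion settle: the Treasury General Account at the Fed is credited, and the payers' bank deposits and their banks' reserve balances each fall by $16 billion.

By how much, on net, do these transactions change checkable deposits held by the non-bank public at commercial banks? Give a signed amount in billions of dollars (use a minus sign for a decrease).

FX sale $9 billion: the counterparty is a bank, so public deposits are unchanged → 0.
Currency withdrawal $32 billion: non-bank counterparties' bank balances fall → −$32B.
Government account inflow $16 billion: non-bank counterparties' bank balances fall → −$16B.
Net: 0 − 32 − 16 = -$48 billion.

-$48 billion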